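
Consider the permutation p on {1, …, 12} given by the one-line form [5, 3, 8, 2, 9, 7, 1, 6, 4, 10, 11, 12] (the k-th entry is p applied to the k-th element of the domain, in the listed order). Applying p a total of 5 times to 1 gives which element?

Tracing 1 → 5 → … returns to 1 after 9 steps, so 1 lies in a 9-cycle (1 5 9 4 2 3 8 6 7).
Stepping 5 places around the cycle: 1 → 5 → 9 → 4 → 2 → 3.

3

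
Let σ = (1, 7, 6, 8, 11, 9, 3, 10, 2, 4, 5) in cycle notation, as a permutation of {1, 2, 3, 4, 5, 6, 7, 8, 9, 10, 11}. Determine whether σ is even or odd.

even

The cycle lengths are 11.
A cycle is odd iff its length is even; σ has 0 even-length cycles, so sgn(σ) = (−1)^0 and σ is even.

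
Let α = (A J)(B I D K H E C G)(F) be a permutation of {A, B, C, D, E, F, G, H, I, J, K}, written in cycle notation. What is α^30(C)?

C lies in the 8-cycle (B I D K H E C G).
On an 8-cycle, α^8 is the identity, so α^30 = α^6 there (30 ≡ 6 mod 8).
Stepping 6 places around the cycle: C → G → B → I → D → K → H.

H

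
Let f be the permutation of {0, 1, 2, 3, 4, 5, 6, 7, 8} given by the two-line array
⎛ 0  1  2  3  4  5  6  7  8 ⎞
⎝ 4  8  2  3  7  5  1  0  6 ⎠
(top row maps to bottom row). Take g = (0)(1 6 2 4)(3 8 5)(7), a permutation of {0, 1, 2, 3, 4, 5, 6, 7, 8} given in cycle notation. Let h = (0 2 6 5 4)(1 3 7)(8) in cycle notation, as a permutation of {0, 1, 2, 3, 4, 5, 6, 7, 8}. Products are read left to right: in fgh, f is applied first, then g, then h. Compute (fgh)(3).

8

Chase 3: f(3) = 3; g(3) = 8; h(8) = 8. Hence (fgh)(3) = 8.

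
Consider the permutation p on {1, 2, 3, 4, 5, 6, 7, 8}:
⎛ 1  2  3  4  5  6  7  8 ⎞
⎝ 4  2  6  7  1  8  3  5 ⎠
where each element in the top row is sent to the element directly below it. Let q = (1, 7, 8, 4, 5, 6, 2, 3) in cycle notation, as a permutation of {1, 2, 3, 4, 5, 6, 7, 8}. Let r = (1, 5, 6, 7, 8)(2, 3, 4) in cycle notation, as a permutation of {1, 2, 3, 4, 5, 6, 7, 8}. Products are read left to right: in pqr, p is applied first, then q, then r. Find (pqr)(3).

3

Chase 3: p(3) = 6; q(6) = 2; r(2) = 3. Hence (pqr)(3) = 3.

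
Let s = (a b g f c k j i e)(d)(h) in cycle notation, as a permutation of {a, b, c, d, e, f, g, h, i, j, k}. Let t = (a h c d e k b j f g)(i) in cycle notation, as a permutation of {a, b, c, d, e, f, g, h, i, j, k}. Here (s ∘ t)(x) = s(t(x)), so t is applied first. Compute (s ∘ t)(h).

k

(s ∘ t)(h) = s(t(h)). t(h) = c, then s(c) = k. So (s ∘ t)(h) = k.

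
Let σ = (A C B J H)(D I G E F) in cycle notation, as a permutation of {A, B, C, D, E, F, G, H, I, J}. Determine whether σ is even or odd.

even

The cycle lengths are 5, 5.
A cycle is odd iff its length is even; σ has 0 even-length cycles, so sgn(σ) = (−1)^0 and σ is even.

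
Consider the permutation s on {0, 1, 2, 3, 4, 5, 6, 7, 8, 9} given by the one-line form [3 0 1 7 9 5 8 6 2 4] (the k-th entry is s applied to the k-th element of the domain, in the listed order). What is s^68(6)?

3

Tracing 6 → 8 → … returns to 6 after 7 steps, so 6 lies in a 7-cycle (0, 3, 7, 6, 8, 2, 1).
On a 7-cycle, s^7 is the identity, so s^68 = s^5 there (68 ≡ 5 mod 7).
Advancing 5 steps from 6: 6 → 8 → 2 → 1 → 0 → 3.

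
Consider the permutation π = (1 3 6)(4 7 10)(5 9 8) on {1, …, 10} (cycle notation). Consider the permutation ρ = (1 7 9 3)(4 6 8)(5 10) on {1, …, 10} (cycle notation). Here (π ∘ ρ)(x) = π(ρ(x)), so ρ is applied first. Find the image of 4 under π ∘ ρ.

1

First apply ρ: ρ(4) = 6, then π(6) = 1. Thus (π ∘ ρ)(4) = 1.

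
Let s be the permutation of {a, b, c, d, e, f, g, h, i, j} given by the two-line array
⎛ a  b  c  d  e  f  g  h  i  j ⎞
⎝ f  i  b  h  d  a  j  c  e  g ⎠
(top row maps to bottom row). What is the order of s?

6

Writing s as disjoint cycles, the cycle lengths are 6, 2, 2.
The order is lcm(6, 2, 2) = 6.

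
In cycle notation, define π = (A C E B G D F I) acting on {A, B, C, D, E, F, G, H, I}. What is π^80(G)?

G lies in the 8-cycle (A C E B G D F I).
Since the cycle has length 8, π^80 acts on it the same as π^0 (80 mod 8 = 0).
So π^80(G) = G.

G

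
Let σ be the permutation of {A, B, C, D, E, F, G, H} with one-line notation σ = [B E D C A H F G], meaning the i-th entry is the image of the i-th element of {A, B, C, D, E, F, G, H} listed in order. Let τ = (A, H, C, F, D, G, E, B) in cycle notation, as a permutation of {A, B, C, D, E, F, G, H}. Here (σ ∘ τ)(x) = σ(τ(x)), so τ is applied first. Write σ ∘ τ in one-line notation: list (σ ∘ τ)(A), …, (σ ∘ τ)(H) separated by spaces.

(σ ∘ τ)(x) = σ(τ(x)). Computing each image: σ(τ(A)) = σ(H) = G, σ(τ(B)) = σ(A) = B, σ(τ(C)) = σ(F) = H, σ(τ(D)) = σ(G) = F, σ(τ(E)) = σ(B) = E, σ(τ(F)) = σ(D) = C, σ(τ(G)) = σ(E) = A, σ(τ(H)) = σ(C) = D.
Hence σ ∘ τ = [G B H F E C A D].

G B H F E C A D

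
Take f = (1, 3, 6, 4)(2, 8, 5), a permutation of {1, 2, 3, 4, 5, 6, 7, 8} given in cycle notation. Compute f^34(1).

6

1 lies in the 4-cycle (1, 3, 6, 4).
On a 4-cycle, f^4 is the identity, so f^34 = f^2 there (34 ≡ 2 mod 4).
Stepping 2 places around the cycle: 1 → 3 → 6.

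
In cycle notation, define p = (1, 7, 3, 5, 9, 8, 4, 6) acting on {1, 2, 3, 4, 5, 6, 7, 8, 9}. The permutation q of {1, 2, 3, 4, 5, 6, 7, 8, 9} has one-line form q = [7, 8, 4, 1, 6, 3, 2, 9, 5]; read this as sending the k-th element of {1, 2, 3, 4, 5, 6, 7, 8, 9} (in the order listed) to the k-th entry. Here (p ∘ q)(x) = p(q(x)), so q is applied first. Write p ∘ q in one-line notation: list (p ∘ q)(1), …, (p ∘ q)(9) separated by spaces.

For each element, apply q then p: 1 → 7 → 3; 2 → 8 → 4; 3 → 4 → 6; 4 → 1 → 7; 5 → 6 → 1; 6 → 3 → 5; 7 → 2 → 2; 8 → 9 → 8; 9 → 5 → 9.
Collecting the images, p ∘ q = [3 4 6 7 1 5 2 8 9].

3 4 6 7 1 5 2 8 9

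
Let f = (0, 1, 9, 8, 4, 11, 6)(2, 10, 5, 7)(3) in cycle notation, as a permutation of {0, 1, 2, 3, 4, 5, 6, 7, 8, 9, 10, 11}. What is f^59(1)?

1 lies in the 7-cycle (0, 1, 9, 8, 4, 11, 6).
Since the cycle has length 7, f^59 acts on it the same as f^3 (59 mod 7 = 3).
Stepping 3 places around the cycle: 1 → 9 → 8 → 4.

4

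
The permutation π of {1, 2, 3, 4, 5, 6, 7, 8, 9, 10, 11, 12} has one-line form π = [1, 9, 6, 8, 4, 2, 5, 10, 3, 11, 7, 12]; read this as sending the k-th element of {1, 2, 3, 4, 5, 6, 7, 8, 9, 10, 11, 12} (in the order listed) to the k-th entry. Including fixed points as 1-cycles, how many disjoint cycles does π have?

The cycle decomposition is (1)(2, 9, 3, 6)(4, 8, 10, 11, 7, 5)(12), which has 4 cycles (counting 1-cycles).

4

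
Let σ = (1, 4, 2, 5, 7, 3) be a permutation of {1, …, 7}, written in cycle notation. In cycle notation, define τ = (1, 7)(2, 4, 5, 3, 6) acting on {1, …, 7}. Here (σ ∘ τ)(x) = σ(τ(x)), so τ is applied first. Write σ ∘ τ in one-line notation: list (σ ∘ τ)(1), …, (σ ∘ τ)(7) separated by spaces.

(σ ∘ τ)(x) = σ(τ(x)). Computing each image: σ(τ(1)) = σ(7) = 3, σ(τ(2)) = σ(4) = 2, σ(τ(3)) = σ(6) = 6, σ(τ(4)) = σ(5) = 7, σ(τ(5)) = σ(3) = 1, σ(τ(6)) = σ(2) = 5, σ(τ(7)) = σ(1) = 4.
Hence σ ∘ τ = [3 2 6 7 1 5 4].

3 2 6 7 1 5 4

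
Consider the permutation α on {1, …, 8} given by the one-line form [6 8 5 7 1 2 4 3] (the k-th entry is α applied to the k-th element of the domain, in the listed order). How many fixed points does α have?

No element satisfies α(x) = x, so there are 0 fixed points.

0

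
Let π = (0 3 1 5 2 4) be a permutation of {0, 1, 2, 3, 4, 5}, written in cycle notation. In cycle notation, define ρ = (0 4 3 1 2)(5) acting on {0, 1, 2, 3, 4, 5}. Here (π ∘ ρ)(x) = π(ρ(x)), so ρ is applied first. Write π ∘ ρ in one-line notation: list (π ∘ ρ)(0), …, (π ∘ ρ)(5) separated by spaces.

0 4 3 5 1 2

(π ∘ ρ)(x) = π(ρ(x)). Computing each image: π(ρ(0)) = π(4) = 0, π(ρ(1)) = π(2) = 4, π(ρ(2)) = π(0) = 3, π(ρ(3)) = π(1) = 5, π(ρ(4)) = π(3) = 1, π(ρ(5)) = π(5) = 2.
Hence π ∘ ρ = [0 4 3 5 1 2].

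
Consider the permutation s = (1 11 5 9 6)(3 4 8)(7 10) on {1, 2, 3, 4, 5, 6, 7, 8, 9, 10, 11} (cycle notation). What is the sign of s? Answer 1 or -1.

-1

The cycle lengths are 5, 3, 2, 1.
A cycle is odd iff its length is even; s has 1 even-length cycle, so sgn(s) = (−1)^1 and s is odd.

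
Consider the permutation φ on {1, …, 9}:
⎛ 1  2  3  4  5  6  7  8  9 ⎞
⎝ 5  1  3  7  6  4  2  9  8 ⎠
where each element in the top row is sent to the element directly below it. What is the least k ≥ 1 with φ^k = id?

6

The disjoint-cycle form of φ has cycle lengths 6, 2, 1.
Since disjoint cycles commute, ord(φ) = lcm(6, 2) = 6.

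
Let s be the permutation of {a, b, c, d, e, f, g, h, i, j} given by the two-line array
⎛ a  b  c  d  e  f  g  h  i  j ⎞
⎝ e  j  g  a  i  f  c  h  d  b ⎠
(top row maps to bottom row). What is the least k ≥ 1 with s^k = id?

Writing s as disjoint cycles, the cycle lengths are 4, 2, 2, 1, 1.
Since disjoint cycles commute, ord(s) = lcm(4, 2, 2) = 4.

4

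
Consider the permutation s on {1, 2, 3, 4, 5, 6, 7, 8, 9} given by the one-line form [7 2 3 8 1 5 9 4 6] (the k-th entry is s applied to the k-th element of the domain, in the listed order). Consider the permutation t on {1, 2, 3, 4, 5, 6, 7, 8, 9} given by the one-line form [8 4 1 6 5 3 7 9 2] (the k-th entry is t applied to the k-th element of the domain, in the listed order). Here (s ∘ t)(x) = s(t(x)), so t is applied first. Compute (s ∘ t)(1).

4

t(1) = 8, then s(8) = 4; composing gives (s ∘ t)(1) = 4.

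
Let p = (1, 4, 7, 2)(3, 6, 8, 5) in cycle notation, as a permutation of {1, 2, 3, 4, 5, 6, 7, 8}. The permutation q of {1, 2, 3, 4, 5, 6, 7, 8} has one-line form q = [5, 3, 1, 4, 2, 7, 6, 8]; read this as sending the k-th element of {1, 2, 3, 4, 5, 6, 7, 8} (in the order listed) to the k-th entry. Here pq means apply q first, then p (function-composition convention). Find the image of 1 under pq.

3

First apply q: q(1) = 5, then p(5) = 3. Thus (pq)(1) = 3.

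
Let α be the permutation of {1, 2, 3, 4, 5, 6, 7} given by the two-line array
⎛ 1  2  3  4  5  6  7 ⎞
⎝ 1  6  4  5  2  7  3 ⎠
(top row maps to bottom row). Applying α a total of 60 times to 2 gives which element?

Tracing 2 → 6 → … returns to 2 after 6 steps, so 2 lies in a 6-cycle (2, 6, 7, 3, 4, 5).
Powers repeat with period 6 on this cycle, and 60 mod 6 = 0, so α^60(2) = α^0(2).
So α^60(2) = 2.

2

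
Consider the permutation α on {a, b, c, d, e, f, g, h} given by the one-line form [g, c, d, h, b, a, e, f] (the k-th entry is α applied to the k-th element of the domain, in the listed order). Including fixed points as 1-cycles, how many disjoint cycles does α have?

1

The cycle decomposition is (a, g, e, b, c, d, h, f), which has 1 cycle (counting 1-cycles).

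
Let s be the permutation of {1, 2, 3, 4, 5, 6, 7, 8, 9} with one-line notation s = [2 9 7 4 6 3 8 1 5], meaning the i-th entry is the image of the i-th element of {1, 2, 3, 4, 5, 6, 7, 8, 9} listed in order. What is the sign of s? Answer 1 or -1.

In disjoint-cycle form the cycle lengths are 8, 1.
A cycle of length ℓ contributes ℓ−1 transpositions, so s is a product of 7 transpositions — odd.

-1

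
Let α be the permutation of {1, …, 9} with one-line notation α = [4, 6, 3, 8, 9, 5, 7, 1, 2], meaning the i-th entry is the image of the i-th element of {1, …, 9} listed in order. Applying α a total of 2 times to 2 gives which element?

Tracing 2 → 6 → … returns to 2 after 4 steps, so 2 lies in a 4-cycle (2 6 5 9).
Advancing 2 steps from 2: 2 → 6 → 5.

5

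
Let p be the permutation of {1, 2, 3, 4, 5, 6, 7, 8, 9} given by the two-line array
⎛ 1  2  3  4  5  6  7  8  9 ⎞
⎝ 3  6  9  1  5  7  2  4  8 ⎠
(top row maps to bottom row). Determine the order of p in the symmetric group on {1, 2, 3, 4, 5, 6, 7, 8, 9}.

Decomposing into disjoint cycles gives cycle lengths 5, 3, 1.
Since disjoint cycles commute, ord(p) = lcm(5, 3) = 15.

15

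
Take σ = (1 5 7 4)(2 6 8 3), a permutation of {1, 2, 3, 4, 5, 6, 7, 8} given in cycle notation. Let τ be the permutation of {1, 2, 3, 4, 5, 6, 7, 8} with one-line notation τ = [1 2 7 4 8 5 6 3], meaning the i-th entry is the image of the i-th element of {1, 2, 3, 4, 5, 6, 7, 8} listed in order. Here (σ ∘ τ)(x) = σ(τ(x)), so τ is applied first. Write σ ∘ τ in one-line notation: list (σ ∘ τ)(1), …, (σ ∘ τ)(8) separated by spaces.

(σ ∘ τ)(x) = σ(τ(x)). Computing each image: σ(τ(1)) = σ(1) = 5, σ(τ(2)) = σ(2) = 6, σ(τ(3)) = σ(7) = 4, σ(τ(4)) = σ(4) = 1, σ(τ(5)) = σ(8) = 3, σ(τ(6)) = σ(5) = 7, σ(τ(7)) = σ(6) = 8, σ(τ(8)) = σ(3) = 2.
Hence σ ∘ τ = [5 6 4 1 3 7 8 2].

5 6 4 1 3 7 8 2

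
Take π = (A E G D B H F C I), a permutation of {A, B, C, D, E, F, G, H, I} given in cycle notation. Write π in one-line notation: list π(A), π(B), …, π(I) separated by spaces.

Each element maps to the next entry in its cycle (wrapping to the front): A→E, B→H, C→I, D→B, E→G, F→C, G→D, H→F, I→A.
So the one-line form is E H I B G C D F A.

E H I B G C D F A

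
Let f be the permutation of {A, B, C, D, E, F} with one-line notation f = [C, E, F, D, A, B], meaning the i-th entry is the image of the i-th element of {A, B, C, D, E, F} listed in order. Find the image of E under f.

E is element number 5 of the domain, and entry number 5 of the one-line form is A, so f(E) = A.

A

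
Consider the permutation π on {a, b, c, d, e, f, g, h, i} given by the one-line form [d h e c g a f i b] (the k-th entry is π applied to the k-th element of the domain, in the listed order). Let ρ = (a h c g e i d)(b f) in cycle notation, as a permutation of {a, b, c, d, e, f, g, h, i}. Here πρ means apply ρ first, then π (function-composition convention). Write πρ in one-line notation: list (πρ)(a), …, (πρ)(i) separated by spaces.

i a f d b h g e c

Chase each element through ρ then π: a → h → i; b → f → a; c → g → f; d → a → d; e → i → b; f → b → h; g → e → g; h → c → e; i → d → c.
Collecting the images, πρ = [i a f d b h g e c].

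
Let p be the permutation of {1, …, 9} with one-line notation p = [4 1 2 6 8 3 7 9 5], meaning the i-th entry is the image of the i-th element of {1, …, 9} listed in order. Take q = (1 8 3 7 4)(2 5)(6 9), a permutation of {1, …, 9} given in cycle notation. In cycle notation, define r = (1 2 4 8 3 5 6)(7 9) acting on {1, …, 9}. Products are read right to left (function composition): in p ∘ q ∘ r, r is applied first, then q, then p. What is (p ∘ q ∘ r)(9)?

6

Apply the permutations in order: r(9) = 7, then q(7) = 4, then p(4) = 6. So (p ∘ q ∘ r)(9) = 6.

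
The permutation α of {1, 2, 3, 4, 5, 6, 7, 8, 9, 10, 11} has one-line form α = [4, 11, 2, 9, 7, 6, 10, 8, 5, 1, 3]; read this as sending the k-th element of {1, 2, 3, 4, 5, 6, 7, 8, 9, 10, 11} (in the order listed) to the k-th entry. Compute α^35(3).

11

Tracing 3 → 2 → … returns to 3 after 3 steps, so 3 lies in a 3-cycle (2, 11, 3).
On a 3-cycle, α^3 is the identity, so α^35 = α^2 there (35 ≡ 2 mod 3).
Advancing 2 steps from 3: 3 → 2 → 11.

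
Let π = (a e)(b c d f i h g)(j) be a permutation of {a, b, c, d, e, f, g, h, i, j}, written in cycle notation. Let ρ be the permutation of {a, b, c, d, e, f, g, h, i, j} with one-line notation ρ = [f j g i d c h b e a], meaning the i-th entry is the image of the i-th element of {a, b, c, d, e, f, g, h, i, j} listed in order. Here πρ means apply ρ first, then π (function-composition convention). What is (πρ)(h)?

c

ρ(h) = b, then π(b) = c; composing gives (πρ)(h) = c.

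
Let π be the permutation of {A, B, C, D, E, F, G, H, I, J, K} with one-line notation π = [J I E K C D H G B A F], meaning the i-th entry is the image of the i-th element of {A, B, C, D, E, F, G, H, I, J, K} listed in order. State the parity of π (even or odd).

In disjoint-cycle form the cycle lengths are 3, 2, 2, 2, 2.
A cycle is odd iff its length is even; π has 4 even-length cycles, so sgn(π) = (−1)^4 and π is even.

even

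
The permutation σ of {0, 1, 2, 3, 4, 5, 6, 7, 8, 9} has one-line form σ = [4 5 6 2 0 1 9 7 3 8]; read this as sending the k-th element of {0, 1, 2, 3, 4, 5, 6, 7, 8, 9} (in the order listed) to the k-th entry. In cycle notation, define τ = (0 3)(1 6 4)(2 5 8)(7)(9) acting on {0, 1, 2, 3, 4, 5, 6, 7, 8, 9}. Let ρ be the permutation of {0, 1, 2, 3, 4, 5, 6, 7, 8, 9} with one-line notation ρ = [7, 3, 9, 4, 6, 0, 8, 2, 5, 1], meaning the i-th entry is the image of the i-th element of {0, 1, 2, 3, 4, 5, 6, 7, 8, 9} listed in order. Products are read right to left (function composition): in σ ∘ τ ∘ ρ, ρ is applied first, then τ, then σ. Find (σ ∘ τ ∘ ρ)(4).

(σ ∘ τ ∘ ρ)(4) = σ(τ(ρ(4))). ρ(4) = 6, then τ(6) = 4, then σ(4) = 0, so the result is 0.

0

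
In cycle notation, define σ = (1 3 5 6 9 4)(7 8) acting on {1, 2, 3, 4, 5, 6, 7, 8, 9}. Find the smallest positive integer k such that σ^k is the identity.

The disjoint cycles have lengths 6, 2, 1.
The order is lcm(6, 2) = 6.

6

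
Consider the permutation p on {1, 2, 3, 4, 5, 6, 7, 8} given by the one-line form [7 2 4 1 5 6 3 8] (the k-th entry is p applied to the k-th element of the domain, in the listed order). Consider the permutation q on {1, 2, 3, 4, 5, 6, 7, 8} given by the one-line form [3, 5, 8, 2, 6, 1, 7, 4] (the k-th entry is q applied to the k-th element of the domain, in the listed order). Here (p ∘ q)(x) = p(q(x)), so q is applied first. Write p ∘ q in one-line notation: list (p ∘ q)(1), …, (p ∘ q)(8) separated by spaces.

4 5 8 2 6 7 3 1

Chase each element through q then p: 1 → 3 → 4; 2 → 5 → 5; 3 → 8 → 8; 4 → 2 → 2; 5 → 6 → 6; 6 → 1 → 7; 7 → 7 → 3; 8 → 4 → 1.
Collecting the images, p ∘ q = [4 5 8 2 6 7 3 1].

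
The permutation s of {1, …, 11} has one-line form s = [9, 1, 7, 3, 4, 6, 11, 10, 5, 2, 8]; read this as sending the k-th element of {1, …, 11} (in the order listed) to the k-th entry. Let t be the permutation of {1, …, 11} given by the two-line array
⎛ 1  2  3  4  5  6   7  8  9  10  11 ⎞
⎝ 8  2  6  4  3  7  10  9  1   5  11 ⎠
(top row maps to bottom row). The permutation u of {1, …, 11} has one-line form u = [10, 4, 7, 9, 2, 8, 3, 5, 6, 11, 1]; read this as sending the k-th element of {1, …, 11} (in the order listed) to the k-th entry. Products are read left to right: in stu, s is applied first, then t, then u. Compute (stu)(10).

4

Chase 10: s(10) = 2; t(2) = 2; u(2) = 4. Hence (stu)(10) = 4.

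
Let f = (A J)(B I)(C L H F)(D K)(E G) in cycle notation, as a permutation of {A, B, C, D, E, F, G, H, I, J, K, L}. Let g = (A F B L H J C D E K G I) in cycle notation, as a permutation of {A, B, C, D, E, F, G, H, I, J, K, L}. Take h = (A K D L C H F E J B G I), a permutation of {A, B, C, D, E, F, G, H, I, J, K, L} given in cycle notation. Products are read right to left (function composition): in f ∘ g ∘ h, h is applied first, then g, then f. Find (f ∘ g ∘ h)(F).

D

(f ∘ g ∘ h)(F) = f(g(h(F))). h(F) = E, then g(E) = K, then f(K) = D, so the result is D.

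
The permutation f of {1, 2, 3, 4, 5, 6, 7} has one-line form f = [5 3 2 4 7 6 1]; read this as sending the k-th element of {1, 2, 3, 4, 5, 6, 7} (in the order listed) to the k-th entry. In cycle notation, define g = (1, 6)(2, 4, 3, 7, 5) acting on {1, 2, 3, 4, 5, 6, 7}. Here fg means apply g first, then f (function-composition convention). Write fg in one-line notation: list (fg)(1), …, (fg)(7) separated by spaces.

6 4 1 2 3 5 7

(fg)(x) = f(g(x)). Computing each image: f(g(1)) = f(6) = 6, f(g(2)) = f(4) = 4, f(g(3)) = f(7) = 1, f(g(4)) = f(3) = 2, f(g(5)) = f(2) = 3, f(g(6)) = f(1) = 5, f(g(7)) = f(5) = 7.
Hence fg = [6 4 1 2 3 5 7].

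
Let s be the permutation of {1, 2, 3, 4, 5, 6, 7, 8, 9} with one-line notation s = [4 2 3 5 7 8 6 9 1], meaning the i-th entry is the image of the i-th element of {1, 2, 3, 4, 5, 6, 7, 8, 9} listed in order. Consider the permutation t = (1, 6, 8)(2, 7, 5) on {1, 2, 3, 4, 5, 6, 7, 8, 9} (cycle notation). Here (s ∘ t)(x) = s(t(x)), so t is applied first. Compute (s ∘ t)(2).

t(2) = 7, then s(7) = 6; composing gives (s ∘ t)(2) = 6.

6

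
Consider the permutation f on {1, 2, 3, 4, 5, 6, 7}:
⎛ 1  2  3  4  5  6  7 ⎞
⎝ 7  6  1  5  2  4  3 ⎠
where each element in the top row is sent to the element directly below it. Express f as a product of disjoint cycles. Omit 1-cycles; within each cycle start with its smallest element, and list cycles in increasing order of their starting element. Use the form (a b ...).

Iterating f from 1 gives 1 → 7 → 3 → 1; that is the 3-cycle (1 7 3).
Continuing from each remaining unvisited element yields (1 7 3)(2 6 4 5).

(1 7 3)(2 6 4 5)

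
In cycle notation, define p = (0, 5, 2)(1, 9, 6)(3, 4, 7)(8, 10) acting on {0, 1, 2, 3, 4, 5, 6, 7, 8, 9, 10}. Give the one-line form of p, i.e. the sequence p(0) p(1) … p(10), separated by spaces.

Image by image: 0↦5, 1↦9, 2↦0, 3↦4, 4↦7, 5↦2, 6↦1, 7↦3, 8↦10, 9↦6, 10↦8.
Listing these in domain order gives 5 9 0 4 7 2 1 3 10 6 8.

5 9 0 4 7 2 1 3 10 6 8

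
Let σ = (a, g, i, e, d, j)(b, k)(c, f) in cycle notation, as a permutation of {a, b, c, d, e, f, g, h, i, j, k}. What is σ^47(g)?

a

g lies in the 6-cycle (a, g, i, e, d, j).
On a 6-cycle, σ^6 is the identity, so σ^47 = σ^5 there (47 ≡ 5 mod 6).
Stepping 5 places around the cycle: g → i → e → d → j → a.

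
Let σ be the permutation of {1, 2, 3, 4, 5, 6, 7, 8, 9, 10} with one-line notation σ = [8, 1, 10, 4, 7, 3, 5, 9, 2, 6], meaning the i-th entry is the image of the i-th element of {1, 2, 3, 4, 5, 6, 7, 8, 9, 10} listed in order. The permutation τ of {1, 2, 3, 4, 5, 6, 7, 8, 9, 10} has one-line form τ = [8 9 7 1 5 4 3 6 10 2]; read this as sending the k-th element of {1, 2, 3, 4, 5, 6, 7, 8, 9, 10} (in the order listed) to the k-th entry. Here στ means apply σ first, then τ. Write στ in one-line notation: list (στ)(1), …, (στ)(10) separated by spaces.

6 8 2 1 3 7 5 10 9 4

(στ)(x) = τ(σ(x)). Computing each image: τ(σ(1)) = τ(8) = 6, τ(σ(2)) = τ(1) = 8, τ(σ(3)) = τ(10) = 2, τ(σ(4)) = τ(4) = 1, τ(σ(5)) = τ(7) = 3, τ(σ(6)) = τ(3) = 7, τ(σ(7)) = τ(5) = 5, τ(σ(8)) = τ(9) = 10, τ(σ(9)) = τ(2) = 9, τ(σ(10)) = τ(6) = 4.
Hence στ = [6 8 2 1 3 7 5 10 9 4].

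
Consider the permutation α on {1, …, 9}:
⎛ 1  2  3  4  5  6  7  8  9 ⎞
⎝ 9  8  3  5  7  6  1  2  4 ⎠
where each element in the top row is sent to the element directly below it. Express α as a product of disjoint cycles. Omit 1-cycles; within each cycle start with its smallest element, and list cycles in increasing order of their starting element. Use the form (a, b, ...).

(1, 9, 4, 5, 7)(2, 8)

Iterating α from 1 gives 1 → 9 → 4 → 5 → 7 → 1; that is the 5-cycle (1, 9, 4, 5, 7).
Continuing from each remaining unvisited element yields (1, 9, 4, 5, 7)(2, 8).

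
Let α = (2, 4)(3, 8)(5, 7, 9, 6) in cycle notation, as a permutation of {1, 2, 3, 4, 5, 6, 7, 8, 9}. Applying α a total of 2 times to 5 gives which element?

5 lies in the 4-cycle (5, 7, 9, 6).
Advancing 2 steps from 5: 5 → 7 → 9.

9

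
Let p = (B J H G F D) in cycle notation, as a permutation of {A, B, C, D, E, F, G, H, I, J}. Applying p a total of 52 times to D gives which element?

G

D lies in the 6-cycle (B J H G F D).
Since the cycle has length 6, p^52 acts on it the same as p^4 (52 mod 6 = 4).
Advancing 4 steps from D: D → B → J → H → G.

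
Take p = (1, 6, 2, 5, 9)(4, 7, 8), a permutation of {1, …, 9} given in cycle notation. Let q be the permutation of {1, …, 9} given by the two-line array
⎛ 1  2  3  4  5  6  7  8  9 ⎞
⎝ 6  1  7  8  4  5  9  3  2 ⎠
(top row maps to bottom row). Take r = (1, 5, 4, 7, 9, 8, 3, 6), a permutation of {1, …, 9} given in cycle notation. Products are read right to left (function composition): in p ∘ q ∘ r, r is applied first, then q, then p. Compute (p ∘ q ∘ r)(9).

3

Apply the permutations in order: r(9) = 8, then q(8) = 3, then p(3) = 3. So (p ∘ q ∘ r)(9) = 3.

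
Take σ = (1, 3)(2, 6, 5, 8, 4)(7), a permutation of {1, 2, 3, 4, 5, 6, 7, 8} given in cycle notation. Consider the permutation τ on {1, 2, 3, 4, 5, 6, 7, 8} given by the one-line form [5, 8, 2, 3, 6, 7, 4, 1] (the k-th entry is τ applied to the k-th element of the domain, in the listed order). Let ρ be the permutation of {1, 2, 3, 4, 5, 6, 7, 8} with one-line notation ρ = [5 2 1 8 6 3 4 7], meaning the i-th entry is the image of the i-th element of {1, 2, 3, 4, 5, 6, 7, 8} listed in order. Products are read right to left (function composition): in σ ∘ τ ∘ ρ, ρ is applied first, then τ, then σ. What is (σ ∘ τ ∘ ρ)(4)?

(σ ∘ τ ∘ ρ)(4) = σ(τ(ρ(4))). ρ(4) = 8, then τ(8) = 1, then σ(1) = 3, so the result is 3.

3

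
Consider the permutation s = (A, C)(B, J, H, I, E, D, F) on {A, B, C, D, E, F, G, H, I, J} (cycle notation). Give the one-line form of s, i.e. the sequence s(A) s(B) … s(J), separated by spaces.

C J A F D B G I E H

Image by image: A↦C, B↦J, C↦A, D↦F, E↦D, F↦B, G↦G, H↦I, I↦E, J↦H.
So the one-line form is C J A F D B G I E H.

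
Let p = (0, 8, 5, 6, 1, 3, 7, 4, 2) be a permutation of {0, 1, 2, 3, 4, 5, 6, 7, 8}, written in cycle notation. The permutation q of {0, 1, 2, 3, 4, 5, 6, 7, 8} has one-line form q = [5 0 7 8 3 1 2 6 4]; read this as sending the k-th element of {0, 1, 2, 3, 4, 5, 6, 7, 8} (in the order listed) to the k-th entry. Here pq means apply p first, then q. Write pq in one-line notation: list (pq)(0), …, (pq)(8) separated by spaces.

(pq)(x) = q(p(x)). Computing each image: q(p(0)) = q(8) = 4, q(p(1)) = q(3) = 8, q(p(2)) = q(0) = 5, q(p(3)) = q(7) = 6, q(p(4)) = q(2) = 7, q(p(5)) = q(6) = 2, q(p(6)) = q(1) = 0, q(p(7)) = q(4) = 3, q(p(8)) = q(5) = 1.
Hence pq = [4 8 5 6 7 2 0 3 1].

4 8 5 6 7 2 0 3 1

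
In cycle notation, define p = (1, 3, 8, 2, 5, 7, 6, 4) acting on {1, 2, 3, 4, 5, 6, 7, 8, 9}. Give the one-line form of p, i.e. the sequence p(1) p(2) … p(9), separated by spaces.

3 5 8 1 7 4 6 2 9

Reading each image from the cycles: 1→3, 2→5, 3→8, 4→1, 5→7, 6→4, 7→6, 8→2, 9→9.
Listing these in domain order gives 3 5 8 1 7 4 6 2 9.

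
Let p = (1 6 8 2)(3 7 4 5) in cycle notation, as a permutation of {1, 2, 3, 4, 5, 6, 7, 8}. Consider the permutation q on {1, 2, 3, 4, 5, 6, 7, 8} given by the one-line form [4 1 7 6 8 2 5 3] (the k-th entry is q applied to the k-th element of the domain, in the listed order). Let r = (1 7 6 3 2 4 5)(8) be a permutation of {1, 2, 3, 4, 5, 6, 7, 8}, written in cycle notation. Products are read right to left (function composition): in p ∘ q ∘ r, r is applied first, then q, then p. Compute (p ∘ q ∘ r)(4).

2

(p ∘ q ∘ r)(4) = p(q(r(4))). r(4) = 5, then q(5) = 8, then p(8) = 2, so the result is 2.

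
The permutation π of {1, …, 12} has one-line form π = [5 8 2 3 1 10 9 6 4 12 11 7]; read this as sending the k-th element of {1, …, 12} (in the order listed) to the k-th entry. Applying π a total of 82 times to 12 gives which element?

7

Tracing 12 → 7 → … returns to 12 after 9 steps, so 12 lies in a 9-cycle (2, 8, 6, 10, 12, 7, 9, 4, 3).
Since the cycle has length 9, π^82 acts on it the same as π^1 (82 mod 9 = 1).
Stepping 1 place around the cycle: 12 → 7.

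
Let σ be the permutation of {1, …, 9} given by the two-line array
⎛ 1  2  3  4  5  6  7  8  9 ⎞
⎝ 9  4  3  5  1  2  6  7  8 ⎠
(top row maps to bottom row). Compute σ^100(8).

Tracing 8 → 7 → … returns to 8 after 8 steps, so 8 lies in an 8-cycle (1, 9, 8, 7, 6, 2, 4, 5).
Powers repeat with period 8 on this cycle, and 100 mod 8 = 4, so σ^100(8) = σ^4(8).
Advancing 4 steps from 8: 8 → 7 → 6 → 2 → 4.

4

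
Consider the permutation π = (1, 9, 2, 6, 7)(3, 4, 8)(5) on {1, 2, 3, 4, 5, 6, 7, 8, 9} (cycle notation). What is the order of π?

The disjoint cycles have lengths 5, 3, 1.
The order of π is the least common multiple of its cycle lengths: lcm(5, 3) = 15.

15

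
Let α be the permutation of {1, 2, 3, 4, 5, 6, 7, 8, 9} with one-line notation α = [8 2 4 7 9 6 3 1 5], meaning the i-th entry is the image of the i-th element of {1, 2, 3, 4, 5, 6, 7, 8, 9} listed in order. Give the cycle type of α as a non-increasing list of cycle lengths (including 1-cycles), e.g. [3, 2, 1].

[3, 2, 2, 1, 1]

The disjoint cycles are (1 8)(2)(3 4 7)(5 9)(6), with lengths 3, 2, 2, 1, 1 in non-increasing order.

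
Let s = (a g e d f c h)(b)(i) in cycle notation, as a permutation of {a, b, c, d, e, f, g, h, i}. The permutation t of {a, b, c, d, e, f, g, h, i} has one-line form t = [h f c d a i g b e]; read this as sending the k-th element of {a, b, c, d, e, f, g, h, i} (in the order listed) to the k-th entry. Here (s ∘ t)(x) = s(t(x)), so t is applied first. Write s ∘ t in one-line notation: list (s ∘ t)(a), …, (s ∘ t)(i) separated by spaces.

(s ∘ t)(x) = s(t(x)). Computing each image: s(t(a)) = s(h) = a, s(t(b)) = s(f) = c, s(t(c)) = s(c) = h, s(t(d)) = s(d) = f, s(t(e)) = s(a) = g, s(t(f)) = s(i) = i, s(t(g)) = s(g) = e, s(t(h)) = s(b) = b, s(t(i)) = s(e) = d.
Hence s ∘ t = [a c h f g i e b d].

a c h f g i e b d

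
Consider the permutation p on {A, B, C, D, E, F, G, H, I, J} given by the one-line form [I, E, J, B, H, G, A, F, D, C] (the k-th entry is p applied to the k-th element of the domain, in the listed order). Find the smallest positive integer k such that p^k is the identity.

8

Writing p as disjoint cycles, the cycle lengths are 8, 2.
The order is lcm(8, 2) = 8.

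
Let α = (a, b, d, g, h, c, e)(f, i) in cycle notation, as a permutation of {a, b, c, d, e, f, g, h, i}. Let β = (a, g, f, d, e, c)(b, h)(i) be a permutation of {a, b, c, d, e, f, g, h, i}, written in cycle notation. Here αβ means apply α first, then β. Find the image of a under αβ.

First apply α: α(a) = b, then β(b) = h. Thus (αβ)(a) = h.

h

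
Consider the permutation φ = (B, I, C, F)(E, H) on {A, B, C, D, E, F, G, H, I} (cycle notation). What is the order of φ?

4

The disjoint cycles have lengths 4, 2, 1, 1, 1.
Since disjoint cycles commute, ord(φ) = lcm(4, 2) = 4.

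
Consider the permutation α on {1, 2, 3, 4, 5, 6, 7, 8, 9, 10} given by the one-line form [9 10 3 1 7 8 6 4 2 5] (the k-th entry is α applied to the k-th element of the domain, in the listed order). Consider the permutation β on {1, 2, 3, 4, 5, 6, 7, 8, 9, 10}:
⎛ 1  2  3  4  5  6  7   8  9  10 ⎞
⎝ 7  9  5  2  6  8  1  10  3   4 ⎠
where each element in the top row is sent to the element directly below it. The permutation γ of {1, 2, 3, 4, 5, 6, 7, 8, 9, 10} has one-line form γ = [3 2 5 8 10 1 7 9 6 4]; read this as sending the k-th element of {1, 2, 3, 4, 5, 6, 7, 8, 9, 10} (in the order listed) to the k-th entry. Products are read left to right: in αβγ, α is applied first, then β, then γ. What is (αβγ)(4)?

Apply the permutations in order: α(4) = 1, then β(1) = 7, then γ(7) = 7. So (αβγ)(4) = 7.

7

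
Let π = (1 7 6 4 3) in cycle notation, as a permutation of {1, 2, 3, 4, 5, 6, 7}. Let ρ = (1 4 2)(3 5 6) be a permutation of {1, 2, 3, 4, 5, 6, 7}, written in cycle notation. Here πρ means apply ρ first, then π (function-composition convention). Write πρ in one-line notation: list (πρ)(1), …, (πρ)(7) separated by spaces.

(πρ)(x) = π(ρ(x)). Computing each image: π(ρ(1)) = π(4) = 3, π(ρ(2)) = π(1) = 7, π(ρ(3)) = π(5) = 5, π(ρ(4)) = π(2) = 2, π(ρ(5)) = π(6) = 4, π(ρ(6)) = π(3) = 1, π(ρ(7)) = π(7) = 6.
Hence πρ = [3 7 5 2 4 1 6].

3 7 5 2 4 1 6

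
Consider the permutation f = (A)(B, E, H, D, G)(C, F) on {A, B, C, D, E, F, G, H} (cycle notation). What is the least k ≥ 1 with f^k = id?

The cycle type of f is (5, 2, 1).
The order is lcm(5, 2) = 10.

10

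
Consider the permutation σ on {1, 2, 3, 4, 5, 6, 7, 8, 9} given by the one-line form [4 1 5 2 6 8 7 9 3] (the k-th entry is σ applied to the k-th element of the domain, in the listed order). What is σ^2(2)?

Tracing 2 → 1 → … returns to 2 after 3 steps, so 2 lies in a 3-cycle (1 4 2).
Stepping 2 places around the cycle: 2 → 1 → 4.

4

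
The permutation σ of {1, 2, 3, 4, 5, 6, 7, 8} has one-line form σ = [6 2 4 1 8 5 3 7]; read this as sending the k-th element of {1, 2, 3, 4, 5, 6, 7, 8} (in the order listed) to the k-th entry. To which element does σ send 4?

1

4 is element number 4 of the domain, and entry number 4 of the one-line form is 1, so σ(4) = 1.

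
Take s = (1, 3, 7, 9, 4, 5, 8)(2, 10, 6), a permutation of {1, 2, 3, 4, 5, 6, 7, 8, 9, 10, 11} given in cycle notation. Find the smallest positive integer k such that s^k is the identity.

21

The cycle type of s is (7, 3, 1).
The order of s is the least common multiple of its cycle lengths: lcm(7, 3) = 21.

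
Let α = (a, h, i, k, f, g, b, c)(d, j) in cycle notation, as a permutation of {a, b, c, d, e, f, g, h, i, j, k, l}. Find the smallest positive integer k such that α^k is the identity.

The cycle type of α is (8, 2, 1, 1).
The order of α is the least common multiple of its cycle lengths: lcm(8, 2) = 8.

8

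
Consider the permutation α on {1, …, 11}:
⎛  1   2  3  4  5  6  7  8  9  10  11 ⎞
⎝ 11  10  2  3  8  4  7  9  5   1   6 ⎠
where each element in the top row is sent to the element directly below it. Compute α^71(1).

Tracing 1 → 11 → … returns to 1 after 7 steps, so 1 lies in a 7-cycle (1 11 6 4 3 2 10).
Since the cycle has length 7, α^71 acts on it the same as α^1 (71 mod 7 = 1).
Advancing 1 step from 1: 1 → 11.

11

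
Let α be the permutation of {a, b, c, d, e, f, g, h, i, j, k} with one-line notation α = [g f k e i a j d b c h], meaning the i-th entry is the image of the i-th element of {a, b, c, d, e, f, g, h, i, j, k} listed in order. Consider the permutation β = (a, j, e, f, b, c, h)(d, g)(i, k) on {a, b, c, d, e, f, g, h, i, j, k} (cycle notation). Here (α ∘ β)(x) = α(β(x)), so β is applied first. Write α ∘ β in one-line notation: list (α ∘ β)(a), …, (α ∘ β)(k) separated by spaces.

For each element, apply β then α: a → j → c; b → c → k; c → h → d; d → g → j; e → f → a; f → b → f; g → d → e; h → a → g; i → k → h; j → e → i; k → i → b.
Collecting the images, α ∘ β = [c k d j a f e g h i b].

c k d j a f e g h i b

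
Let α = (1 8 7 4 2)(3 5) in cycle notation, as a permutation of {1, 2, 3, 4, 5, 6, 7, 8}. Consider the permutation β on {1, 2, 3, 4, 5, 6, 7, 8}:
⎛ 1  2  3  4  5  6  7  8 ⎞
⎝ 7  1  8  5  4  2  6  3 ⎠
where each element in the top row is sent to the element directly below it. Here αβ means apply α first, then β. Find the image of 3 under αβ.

4

First apply α: α(3) = 5, then β(5) = 4. Thus (αβ)(3) = 4.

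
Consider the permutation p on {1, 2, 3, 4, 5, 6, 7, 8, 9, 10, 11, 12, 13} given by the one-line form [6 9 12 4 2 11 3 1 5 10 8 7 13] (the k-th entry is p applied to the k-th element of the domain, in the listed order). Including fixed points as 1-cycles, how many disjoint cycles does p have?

The cycle decomposition is (1 6 11 8)(2 9 5)(3 12 7)(4)(10)(13), which has 6 cycles (counting 1-cycles).

6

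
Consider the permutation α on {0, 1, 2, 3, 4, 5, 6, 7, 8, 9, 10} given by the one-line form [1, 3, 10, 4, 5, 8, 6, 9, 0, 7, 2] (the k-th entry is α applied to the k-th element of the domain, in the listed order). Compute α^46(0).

Tracing 0 → 1 → … returns to 0 after 6 steps, so 0 lies in a 6-cycle (0, 1, 3, 4, 5, 8).
On a 6-cycle, α^6 is the identity, so α^46 = α^4 there (46 ≡ 4 mod 6).
Stepping 4 places around the cycle: 0 → 1 → 3 → 4 → 5.

5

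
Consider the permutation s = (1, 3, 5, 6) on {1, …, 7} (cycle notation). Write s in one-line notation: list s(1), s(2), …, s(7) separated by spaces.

Each element maps to the next entry in its cycle (wrapping to the front): 1→3, 2→2, 3→5, 4→4, 5→6, 6→1, 7→7.
So the one-line form is 3 2 5 4 6 1 7.

3 2 5 4 6 1 7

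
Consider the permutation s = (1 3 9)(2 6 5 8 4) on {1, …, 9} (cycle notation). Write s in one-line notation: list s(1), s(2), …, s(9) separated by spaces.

3 6 9 2 8 5 7 4 1

Reading each image from the cycles: 1↦3, 2↦6, 3↦9, 4↦2, 5↦8, 6↦5, 7↦7, 8↦4, 9↦1.
So the one-line form is 3 6 9 2 8 5 7 4 1.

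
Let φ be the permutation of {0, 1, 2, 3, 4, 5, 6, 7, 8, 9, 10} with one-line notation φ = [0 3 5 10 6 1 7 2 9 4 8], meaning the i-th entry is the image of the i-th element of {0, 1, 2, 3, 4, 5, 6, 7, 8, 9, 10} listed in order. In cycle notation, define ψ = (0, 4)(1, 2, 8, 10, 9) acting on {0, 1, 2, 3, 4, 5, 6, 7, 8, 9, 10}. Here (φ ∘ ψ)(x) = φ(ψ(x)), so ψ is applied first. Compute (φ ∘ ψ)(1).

5

ψ(1) = 2, then φ(2) = 5; composing gives (φ ∘ ψ)(1) = 5.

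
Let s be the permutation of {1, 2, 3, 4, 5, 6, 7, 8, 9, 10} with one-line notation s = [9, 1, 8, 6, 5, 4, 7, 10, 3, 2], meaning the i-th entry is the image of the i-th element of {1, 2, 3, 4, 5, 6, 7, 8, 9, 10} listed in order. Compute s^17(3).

Tracing 3 → 8 → … returns to 3 after 6 steps, so 3 lies in a 6-cycle (1, 9, 3, 8, 10, 2).
Powers repeat with period 6 on this cycle, and 17 mod 6 = 5, so s^17(3) = s^5(3).
Stepping 5 places around the cycle: 3 → 8 → 10 → 2 → 1 → 9.

9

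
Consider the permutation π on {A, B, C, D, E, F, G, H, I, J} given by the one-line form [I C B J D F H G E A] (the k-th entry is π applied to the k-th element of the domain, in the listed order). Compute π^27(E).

Tracing E → D → … returns to E after 5 steps, so E lies in a 5-cycle (A, I, E, D, J).
Powers repeat with period 5 on this cycle, and 27 mod 5 = 2, so π^27(E) = π^2(E).
Stepping 2 places around the cycle: E → D → J.

J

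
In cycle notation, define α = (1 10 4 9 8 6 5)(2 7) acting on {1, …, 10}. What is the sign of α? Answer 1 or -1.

-1

The cycle lengths are 7, 2, 1.
A cycle is odd iff its length is even; α has 1 even-length cycle, so sgn(α) = (−1)^1 and α is odd.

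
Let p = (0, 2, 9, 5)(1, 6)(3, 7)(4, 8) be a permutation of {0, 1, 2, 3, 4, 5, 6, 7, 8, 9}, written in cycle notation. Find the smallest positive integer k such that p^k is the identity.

4

The cycle type of p is (4, 2, 2, 2).
The order is lcm(4, 2, 2, 2) = 4.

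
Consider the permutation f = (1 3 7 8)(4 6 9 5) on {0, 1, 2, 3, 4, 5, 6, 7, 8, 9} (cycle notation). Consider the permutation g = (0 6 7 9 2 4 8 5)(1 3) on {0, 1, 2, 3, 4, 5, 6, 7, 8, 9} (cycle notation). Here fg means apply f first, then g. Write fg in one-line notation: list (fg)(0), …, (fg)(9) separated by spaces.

6 1 4 9 7 8 2 5 3 0

(fg)(x) = g(f(x)). Computing each image: g(f(0)) = g(0) = 6, g(f(1)) = g(3) = 1, g(f(2)) = g(2) = 4, g(f(3)) = g(7) = 9, g(f(4)) = g(6) = 7, g(f(5)) = g(4) = 8, g(f(6)) = g(9) = 2, g(f(7)) = g(8) = 5, g(f(8)) = g(1) = 3, g(f(9)) = g(5) = 0.
Hence fg = [6 1 4 9 7 8 2 5 3 0].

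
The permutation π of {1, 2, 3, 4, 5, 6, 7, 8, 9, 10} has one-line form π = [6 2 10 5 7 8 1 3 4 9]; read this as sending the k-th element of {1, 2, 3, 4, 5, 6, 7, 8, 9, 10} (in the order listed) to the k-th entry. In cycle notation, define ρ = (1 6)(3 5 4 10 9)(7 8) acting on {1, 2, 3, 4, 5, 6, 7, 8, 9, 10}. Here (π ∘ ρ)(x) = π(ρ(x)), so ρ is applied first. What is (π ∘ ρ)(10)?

4

First apply ρ: ρ(10) = 9, then π(9) = 4. Thus (π ∘ ρ)(10) = 4.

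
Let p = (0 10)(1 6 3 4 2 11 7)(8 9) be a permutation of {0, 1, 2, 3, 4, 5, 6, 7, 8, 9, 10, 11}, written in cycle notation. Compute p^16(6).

4

6 lies in the 7-cycle (1 6 3 4 2 11 7).
Powers repeat with period 7 on this cycle, and 16 mod 7 = 2, so p^16(6) = p^2(6).
Advancing 2 steps from 6: 6 → 3 → 4.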